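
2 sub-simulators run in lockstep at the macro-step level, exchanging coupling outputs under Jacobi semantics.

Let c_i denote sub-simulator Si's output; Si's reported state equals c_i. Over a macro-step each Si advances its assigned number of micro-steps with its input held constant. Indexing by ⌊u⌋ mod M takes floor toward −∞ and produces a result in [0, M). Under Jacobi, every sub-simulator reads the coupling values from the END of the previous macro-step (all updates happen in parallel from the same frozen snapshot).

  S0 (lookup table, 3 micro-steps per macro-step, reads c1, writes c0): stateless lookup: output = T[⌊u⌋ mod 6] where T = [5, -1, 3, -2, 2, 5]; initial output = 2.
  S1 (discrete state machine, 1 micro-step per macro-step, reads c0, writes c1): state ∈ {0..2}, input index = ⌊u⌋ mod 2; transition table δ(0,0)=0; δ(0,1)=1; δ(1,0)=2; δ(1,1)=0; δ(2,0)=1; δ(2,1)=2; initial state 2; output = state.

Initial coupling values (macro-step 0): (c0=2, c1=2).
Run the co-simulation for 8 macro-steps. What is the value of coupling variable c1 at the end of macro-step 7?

macro 1: S0 reads c1=2 → after 3×micro: 3; S1 reads c0=2 → after 1×micro: 1 ⇒ (c0=3, c1=1)
macro 2: S0 reads c1=1 → after 3×micro: -1; S1 reads c0=3 → after 1×micro: 0 ⇒ (c0=-1, c1=0)
macro 3: S0 reads c1=0 → after 3×micro: 5; S1 reads c0=-1 → after 1×micro: 1 ⇒ (c0=5, c1=1)
macro 4: S0 reads c1=1 → after 3×micro: -1; S1 reads c0=5 → after 1×micro: 0 ⇒ (c0=-1, c1=0)
macro 5: S0 reads c1=0 → after 3×micro: 5; S1 reads c0=-1 → after 1×micro: 1 ⇒ (c0=5, c1=1)
macro 6: S0 reads c1=1 → after 3×micro: -1; S1 reads c0=5 → after 1×micro: 0 ⇒ (c0=-1, c1=0)
macro 7: S0 reads c1=0 → after 3×micro: 5; S1 reads c0=-1 → after 1×micro: 1 ⇒ (c0=5, c1=1)
macro 8: S0 reads c1=1 → after 3×micro: -1; S1 reads c0=5 → after 1×micro: 0 ⇒ (c0=-1, c1=0)

c1 at macro-step 7 = 1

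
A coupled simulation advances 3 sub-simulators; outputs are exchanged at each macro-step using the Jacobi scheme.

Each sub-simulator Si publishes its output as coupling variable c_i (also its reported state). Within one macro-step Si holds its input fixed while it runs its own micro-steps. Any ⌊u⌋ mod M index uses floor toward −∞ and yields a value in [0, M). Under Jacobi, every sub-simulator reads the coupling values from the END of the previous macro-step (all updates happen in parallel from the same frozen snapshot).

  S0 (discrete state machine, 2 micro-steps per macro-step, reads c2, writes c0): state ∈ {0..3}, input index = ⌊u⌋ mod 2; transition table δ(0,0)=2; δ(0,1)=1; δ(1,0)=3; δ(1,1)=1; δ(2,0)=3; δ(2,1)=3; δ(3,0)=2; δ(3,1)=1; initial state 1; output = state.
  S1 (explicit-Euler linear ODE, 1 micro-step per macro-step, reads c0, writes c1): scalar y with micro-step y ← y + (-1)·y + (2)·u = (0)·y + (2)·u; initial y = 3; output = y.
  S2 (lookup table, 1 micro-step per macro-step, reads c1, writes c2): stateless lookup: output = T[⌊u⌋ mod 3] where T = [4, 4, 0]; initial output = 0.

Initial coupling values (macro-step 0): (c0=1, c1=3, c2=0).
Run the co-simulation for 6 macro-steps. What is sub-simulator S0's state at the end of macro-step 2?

macro 1: S0 reads c2=0 → after 2×micro: 2; S1 reads c0=1 → after 1×micro: 2; S2 reads c1=3 → after 1×micro: 4 ⇒ (c0=2, c1=2, c2=4)
macro 2: S0 reads c2=4 → after 2×micro: 2; S1 reads c0=2 → after 1×micro: 4; S2 reads c1=2 → after 1×micro: 0 ⇒ (c0=2, c1=4, c2=0)
macro 3: S0 reads c2=0 → after 2×micro: 2; S1 reads c0=2 → after 1×micro: 4; S2 reads c1=4 → after 1×micro: 4 ⇒ (c0=2, c1=4, c2=4)
macro 4: S0 reads c2=4 → after 2×micro: 2; S1 reads c0=2 → after 1×micro: 4; S2 reads c1=4 → after 1×micro: 4 ⇒ (c0=2, c1=4, c2=4)
macro 5: S0 reads c2=4 → after 2×micro: 2; S1 reads c0=2 → after 1×micro: 4; S2 reads c1=4 → after 1×micro: 4 ⇒ (c0=2, c1=4, c2=4)
macro 6: S0 reads c2=4 → after 2×micro: 2; S1 reads c0=2 → after 1×micro: 4; S2 reads c1=4 → after 1×micro: 4 ⇒ (c0=2, c1=4, c2=4)

S0 state at macro-step 2 = 2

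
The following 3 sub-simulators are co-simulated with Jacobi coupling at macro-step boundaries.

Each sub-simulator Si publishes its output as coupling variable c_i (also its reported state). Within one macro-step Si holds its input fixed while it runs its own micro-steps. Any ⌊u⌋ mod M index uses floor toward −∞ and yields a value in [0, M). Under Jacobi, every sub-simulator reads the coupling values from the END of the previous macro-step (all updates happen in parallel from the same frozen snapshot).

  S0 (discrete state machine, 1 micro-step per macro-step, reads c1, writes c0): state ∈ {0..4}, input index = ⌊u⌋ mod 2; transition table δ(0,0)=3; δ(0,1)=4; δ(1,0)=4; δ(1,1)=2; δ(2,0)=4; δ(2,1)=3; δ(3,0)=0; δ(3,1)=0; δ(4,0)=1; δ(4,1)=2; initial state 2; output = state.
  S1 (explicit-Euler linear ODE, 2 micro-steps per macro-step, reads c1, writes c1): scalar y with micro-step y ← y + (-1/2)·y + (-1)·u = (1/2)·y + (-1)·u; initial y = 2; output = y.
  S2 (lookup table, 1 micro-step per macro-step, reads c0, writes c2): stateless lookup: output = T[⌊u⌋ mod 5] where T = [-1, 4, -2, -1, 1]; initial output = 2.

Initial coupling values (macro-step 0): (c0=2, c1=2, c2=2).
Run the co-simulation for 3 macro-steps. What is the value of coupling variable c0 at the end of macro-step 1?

c0 at macro-step 1 = 4

macro 1: S0 reads c1=2 → after 1×micro: 4; S1 reads c1=2 → after 2×micro: -5/2; S2 reads c0=2 → after 1×micro: -2 ⇒ (c0=4, c1=-5/2, c2=-2)
macro 2: S0 reads c1=-5/2 → after 1×micro: 2; S1 reads c1=-5/2 → after 2×micro: 25/8; S2 reads c0=4 → after 1×micro: 1 ⇒ (c0=2, c1=25/8, c2=1)
macro 3: S0 reads c1=25/8 → after 1×micro: 3; S1 reads c1=25/8 → after 2×micro: -125/32; S2 reads c0=2 → after 1×micro: -2 ⇒ (c0=3, c1=-125/32, c2=-2)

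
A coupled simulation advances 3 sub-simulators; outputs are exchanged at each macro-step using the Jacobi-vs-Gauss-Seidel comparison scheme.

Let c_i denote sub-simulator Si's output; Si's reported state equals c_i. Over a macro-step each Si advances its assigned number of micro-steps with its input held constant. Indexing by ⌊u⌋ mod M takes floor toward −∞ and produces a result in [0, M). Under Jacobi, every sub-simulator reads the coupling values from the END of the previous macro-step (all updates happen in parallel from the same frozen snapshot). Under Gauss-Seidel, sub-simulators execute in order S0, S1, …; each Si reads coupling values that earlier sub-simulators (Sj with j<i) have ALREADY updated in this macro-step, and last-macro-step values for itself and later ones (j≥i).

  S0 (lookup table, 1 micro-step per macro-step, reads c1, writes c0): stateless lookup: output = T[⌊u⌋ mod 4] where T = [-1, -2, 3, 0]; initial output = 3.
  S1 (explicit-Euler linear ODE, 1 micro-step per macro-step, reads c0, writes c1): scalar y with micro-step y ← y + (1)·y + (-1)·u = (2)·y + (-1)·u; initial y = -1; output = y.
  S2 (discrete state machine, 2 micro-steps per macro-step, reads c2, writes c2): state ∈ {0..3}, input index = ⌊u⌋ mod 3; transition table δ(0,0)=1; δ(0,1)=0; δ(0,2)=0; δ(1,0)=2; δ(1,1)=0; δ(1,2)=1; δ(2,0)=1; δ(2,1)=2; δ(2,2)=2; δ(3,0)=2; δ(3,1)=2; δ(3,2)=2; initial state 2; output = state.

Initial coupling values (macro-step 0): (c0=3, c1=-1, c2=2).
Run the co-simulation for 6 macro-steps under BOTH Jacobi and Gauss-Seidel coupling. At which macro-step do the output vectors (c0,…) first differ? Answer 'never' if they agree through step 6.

first divergence at macro-step: 1

[Jacobi] macro 1: S0 reads c1=-1 → after 1×micro: 0; S1 reads c0=3 → after 1×micro: -5; S2 reads c2=2 → after 2×micro: 2 ⇒ (c0=0, c1=-5, c2=2)
[Jacobi] macro 2: S0 reads c1=-5 → after 1×micro: 0; S1 reads c0=0 → after 1×micro: -10; S2 reads c2=2 → after 2×micro: 2 ⇒ (c0=0, c1=-10, c2=2)
[Jacobi] macro 3: S0 reads c1=-10 → after 1×micro: 3; S1 reads c0=0 → after 1×micro: -20; S2 reads c2=2 → after 2×micro: 2 ⇒ (c0=3, c1=-20, c2=2)
[Jacobi] macro 4: S0 reads c1=-20 → after 1×micro: -1; S1 reads c0=3 → after 1×micro: -43; S2 reads c2=2 → after 2×micro: 2 ⇒ (c0=-1, c1=-43, c2=2)
[Jacobi] macro 5: S0 reads c1=-43 → after 1×micro: -2; S1 reads c0=-1 → after 1×micro: -85; S2 reads c2=2 → after 2×micro: 2 ⇒ (c0=-2, c1=-85, c2=2)
[Jacobi] macro 6: S0 reads c1=-85 → after 1×micro: 0; S1 reads c0=-2 → after 1×micro: -168; S2 reads c2=2 → after 2×micro: 2 ⇒ (c0=0, c1=-168, c2=2)
[Gauss-Seidel] macro 1: S0 reads c1=-1 → after 1×micro: 0; S1 reads c0=0 → after 1×micro: -2; S2 reads c2=2 → after 2×micro: 2 ⇒ (c0=0, c1=-2, c2=2)
[Gauss-Seidel] macro 2: S0 reads c1=-2 → after 1×micro: 3; S1 reads c0=3 → after 1×micro: -7; S2 reads c2=2 → after 2×micro: 2 ⇒ (c0=3, c1=-7, c2=2)
[Gauss-Seidel] macro 3: S0 reads c1=-7 → after 1×micro: -2; S1 reads c0=-2 → after 1×micro: -12; S2 reads c2=2 → after 2×micro: 2 ⇒ (c0=-2, c1=-12, c2=2)
[Gauss-Seidel] macro 4: S0 reads c1=-12 → after 1×micro: -1; S1 reads c0=-1 → after 1×micro: -23; S2 reads c2=2 → after 2×micro: 2 ⇒ (c0=-1, c1=-23, c2=2)
[Gauss-Seidel] macro 5: S0 reads c1=-23 → after 1×micro: -2; S1 reads c0=-2 → after 1×micro: -44; S2 reads c2=2 → after 2×micro: 2 ⇒ (c0=-2, c1=-44, c2=2)
[Gauss-Seidel] macro 6: S0 reads c1=-44 → after 1×micro: -1; S1 reads c0=-1 → after 1×micro: -87; S2 reads c2=2 → after 2×micro: 2 ⇒ (c0=-1, c1=-87, c2=2)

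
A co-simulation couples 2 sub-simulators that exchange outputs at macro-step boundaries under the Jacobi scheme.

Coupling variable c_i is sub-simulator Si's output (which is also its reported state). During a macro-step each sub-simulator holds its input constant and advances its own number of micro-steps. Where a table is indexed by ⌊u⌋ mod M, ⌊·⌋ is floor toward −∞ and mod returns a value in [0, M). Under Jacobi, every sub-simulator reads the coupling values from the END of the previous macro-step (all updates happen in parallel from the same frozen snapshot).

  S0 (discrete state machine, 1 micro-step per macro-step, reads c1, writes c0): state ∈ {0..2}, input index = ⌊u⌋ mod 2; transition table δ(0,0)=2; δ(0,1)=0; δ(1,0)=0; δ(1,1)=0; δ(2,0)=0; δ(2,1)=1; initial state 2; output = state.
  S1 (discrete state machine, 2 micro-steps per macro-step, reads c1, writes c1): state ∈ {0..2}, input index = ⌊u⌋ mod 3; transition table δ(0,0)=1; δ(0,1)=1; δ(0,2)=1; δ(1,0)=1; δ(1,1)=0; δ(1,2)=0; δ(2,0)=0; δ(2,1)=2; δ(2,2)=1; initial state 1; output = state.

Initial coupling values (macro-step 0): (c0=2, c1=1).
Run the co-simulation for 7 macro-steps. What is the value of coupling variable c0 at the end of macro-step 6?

macro 1: S0 reads c1=1 → after 1×micro: 1; S1 reads c1=1 → after 2×micro: 1 ⇒ (c0=1, c1=1)
macro 2: S0 reads c1=1 → after 1×micro: 0; S1 reads c1=1 → after 2×micro: 1 ⇒ (c0=0, c1=1)
macro 3: S0 reads c1=1 → after 1×micro: 0; S1 reads c1=1 → after 2×micro: 1 ⇒ (c0=0, c1=1)
macro 4: S0 reads c1=1 → after 1×micro: 0; S1 reads c1=1 → after 2×micro: 1 ⇒ (c0=0, c1=1)
macro 5: S0 reads c1=1 → after 1×micro: 0; S1 reads c1=1 → after 2×micro: 1 ⇒ (c0=0, c1=1)
macro 6: S0 reads c1=1 → after 1×micro: 0; S1 reads c1=1 → after 2×micro: 1 ⇒ (c0=0, c1=1)
macro 7: S0 reads c1=1 → after 1×micro: 0; S1 reads c1=1 → after 2×micro: 1 ⇒ (c0=0, c1=1)

c0 at macro-step 6 = 0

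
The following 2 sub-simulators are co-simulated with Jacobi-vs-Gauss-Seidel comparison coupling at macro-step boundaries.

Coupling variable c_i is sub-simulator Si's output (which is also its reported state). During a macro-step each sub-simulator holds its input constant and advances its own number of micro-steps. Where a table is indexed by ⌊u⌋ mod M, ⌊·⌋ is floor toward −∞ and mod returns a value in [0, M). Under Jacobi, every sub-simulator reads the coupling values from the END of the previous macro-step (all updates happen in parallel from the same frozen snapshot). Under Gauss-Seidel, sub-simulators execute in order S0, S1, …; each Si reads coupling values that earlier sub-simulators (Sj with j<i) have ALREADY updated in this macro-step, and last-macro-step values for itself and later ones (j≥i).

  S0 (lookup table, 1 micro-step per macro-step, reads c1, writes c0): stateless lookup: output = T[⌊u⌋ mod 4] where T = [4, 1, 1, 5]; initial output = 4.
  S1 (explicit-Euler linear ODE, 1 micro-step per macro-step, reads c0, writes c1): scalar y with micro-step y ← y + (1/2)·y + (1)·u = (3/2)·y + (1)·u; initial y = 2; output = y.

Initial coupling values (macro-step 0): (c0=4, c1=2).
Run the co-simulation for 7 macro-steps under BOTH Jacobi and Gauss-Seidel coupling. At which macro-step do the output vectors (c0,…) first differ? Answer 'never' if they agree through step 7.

first divergence at macro-step: 1

[Jacobi] macro 1: S0 reads c1=2 → after 1×micro: 1; S1 reads c0=4 → after 1×micro: 7 ⇒ (c0=1, c1=7)
[Jacobi] macro 2: S0 reads c1=7 → after 1×micro: 5; S1 reads c0=1 → after 1×micro: 23/2 ⇒ (c0=5, c1=23/2)
[Jacobi] macro 3: S0 reads c1=23/2 → after 1×micro: 5; S1 reads c0=5 → after 1×micro: 89/4 ⇒ (c0=5, c1=89/4)
[Jacobi] macro 4: S0 reads c1=89/4 → after 1×micro: 1; S1 reads c0=5 → after 1×micro: 307/8 ⇒ (c0=1, c1=307/8)
[Jacobi] macro 5: S0 reads c1=307/8 → after 1×micro: 1; S1 reads c0=1 → after 1×micro: 937/16 ⇒ (c0=1, c1=937/16)
[Jacobi] macro 6: S0 reads c1=937/16 → after 1×micro: 1; S1 reads c0=1 → after 1×micro: 2843/32 ⇒ (c0=1, c1=2843/32)
[Jacobi] macro 7: S0 reads c1=2843/32 → after 1×micro: 4; S1 reads c0=1 → after 1×micro: 8593/64 ⇒ (c0=4, c1=8593/64)
[Gauss-Seidel] macro 1: S0 reads c1=2 → after 1×micro: 1; S1 reads c0=1 → after 1×micro: 4 ⇒ (c0=1, c1=4)
[Gauss-Seidel] macro 2: S0 reads c1=4 → after 1×micro: 4; S1 reads c0=4 → after 1×micro: 10 ⇒ (c0=4, c1=10)
[Gauss-Seidel] macro 3: S0 reads c1=10 → after 1×micro: 1; S1 reads c0=1 → after 1×micro: 16 ⇒ (c0=1, c1=16)
[Gauss-Seidel] macro 4: S0 reads c1=16 → after 1×micro: 4; S1 reads c0=4 → after 1×micro: 28 ⇒ (c0=4, c1=28)
[Gauss-Seidel] macro 5: S0 reads c1=28 → after 1×micro: 4; S1 reads c0=4 → after 1×micro: 46 ⇒ (c0=4, c1=46)
[Gauss-Seidel] macro 6: S0 reads c1=46 → after 1×micro: 1; S1 reads c0=1 → after 1×micro: 70 ⇒ (c0=1, c1=70)
[Gauss-Seidel] macro 7: S0 reads c1=70 → after 1×micro: 1; S1 reads c0=1 → after 1×micro: 106 ⇒ (c0=1, c1=106)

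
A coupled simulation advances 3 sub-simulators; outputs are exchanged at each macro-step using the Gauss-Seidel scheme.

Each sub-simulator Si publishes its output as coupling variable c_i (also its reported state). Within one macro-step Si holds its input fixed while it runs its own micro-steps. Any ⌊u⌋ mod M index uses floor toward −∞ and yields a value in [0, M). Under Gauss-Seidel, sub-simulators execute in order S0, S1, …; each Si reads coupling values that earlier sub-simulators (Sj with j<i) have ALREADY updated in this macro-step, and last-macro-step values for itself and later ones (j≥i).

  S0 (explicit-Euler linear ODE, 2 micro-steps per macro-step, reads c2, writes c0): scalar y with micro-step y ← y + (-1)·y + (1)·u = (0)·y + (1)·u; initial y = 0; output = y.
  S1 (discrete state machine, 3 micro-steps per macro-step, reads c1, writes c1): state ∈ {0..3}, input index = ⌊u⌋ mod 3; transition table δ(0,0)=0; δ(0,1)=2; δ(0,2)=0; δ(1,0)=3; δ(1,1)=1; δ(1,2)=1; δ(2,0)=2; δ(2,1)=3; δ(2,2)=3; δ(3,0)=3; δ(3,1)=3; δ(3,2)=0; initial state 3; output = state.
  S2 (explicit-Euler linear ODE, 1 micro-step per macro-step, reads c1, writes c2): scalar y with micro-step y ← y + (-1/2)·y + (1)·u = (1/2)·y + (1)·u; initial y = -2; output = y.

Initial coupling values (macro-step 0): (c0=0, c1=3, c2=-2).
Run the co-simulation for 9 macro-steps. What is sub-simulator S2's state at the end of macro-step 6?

macro 1: S0 reads c2=-2 → after 2×micro: -2; S1 reads c1=3 → after 3×micro: 3; S2 reads c1=3 → after 1×micro: 2 ⇒ (c0=-2, c1=3, c2=2)
macro 2: S0 reads c2=2 → after 2×micro: 2; S1 reads c1=3 → after 3×micro: 3; S2 reads c1=3 → after 1×micro: 4 ⇒ (c0=2, c1=3, c2=4)
macro 3: S0 reads c2=4 → after 2×micro: 4; S1 reads c1=3 → after 3×micro: 3; S2 reads c1=3 → after 1×micro: 5 ⇒ (c0=4, c1=3, c2=5)
macro 4: S0 reads c2=5 → after 2×micro: 5; S1 reads c1=3 → after 3×micro: 3; S2 reads c1=3 → after 1×micro: 11/2 ⇒ (c0=5, c1=3, c2=11/2)
macro 5: S0 reads c2=11/2 → after 2×micro: 11/2; S1 reads c1=3 → after 3×micro: 3; S2 reads c1=3 → after 1×micro: 23/4 ⇒ (c0=11/2, c1=3, c2=23/4)
macro 6: S0 reads c2=23/4 → after 2×micro: 23/4; S1 reads c1=3 → after 3×micro: 3; S2 reads c1=3 → after 1×micro: 47/8 ⇒ (c0=23/4, c1=3, c2=47/8)
macro 7: S0 reads c2=47/8 → after 2×micro: 47/8; S1 reads c1=3 → after 3×micro: 3; S2 reads c1=3 → after 1×micro: 95/16 ⇒ (c0=47/8, c1=3, c2=95/16)
macro 8: S0 reads c2=95/16 → after 2×micro: 95/16; S1 reads c1=3 → after 3×micro: 3; S2 reads c1=3 → after 1×micro: 191/32 ⇒ (c0=95/16, c1=3, c2=191/32)
macro 9: S0 reads c2=191/32 → after 2×micro: 191/32; S1 reads c1=3 → after 3×micro: 3; S2 reads c1=3 → after 1×micro: 383/64 ⇒ (c0=191/32, c1=3, c2=383/64)

S2 state at macro-step 6 = 47/8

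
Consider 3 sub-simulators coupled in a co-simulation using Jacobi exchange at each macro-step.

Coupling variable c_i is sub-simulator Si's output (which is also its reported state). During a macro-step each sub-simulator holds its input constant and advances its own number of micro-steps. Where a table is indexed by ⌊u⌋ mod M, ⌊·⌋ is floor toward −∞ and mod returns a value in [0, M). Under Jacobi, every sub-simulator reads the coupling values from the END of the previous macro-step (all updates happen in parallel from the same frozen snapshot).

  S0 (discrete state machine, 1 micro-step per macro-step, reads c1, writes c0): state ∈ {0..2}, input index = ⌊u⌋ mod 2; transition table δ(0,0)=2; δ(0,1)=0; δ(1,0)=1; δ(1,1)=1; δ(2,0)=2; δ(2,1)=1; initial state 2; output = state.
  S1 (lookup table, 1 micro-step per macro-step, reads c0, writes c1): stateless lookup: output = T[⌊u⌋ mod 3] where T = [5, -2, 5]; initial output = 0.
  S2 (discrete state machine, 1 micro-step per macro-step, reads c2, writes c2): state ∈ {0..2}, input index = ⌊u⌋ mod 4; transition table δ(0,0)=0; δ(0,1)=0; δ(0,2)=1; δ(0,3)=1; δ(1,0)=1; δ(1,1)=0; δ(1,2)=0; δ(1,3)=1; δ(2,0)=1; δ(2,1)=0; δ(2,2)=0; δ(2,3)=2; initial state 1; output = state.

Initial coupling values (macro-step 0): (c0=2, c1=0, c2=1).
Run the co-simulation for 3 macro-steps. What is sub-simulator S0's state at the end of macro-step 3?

macro 1: S0 reads c1=0 → after 1×micro: 2; S1 reads c0=2 → after 1×micro: 5; S2 reads c2=1 → after 1×micro: 0 ⇒ (c0=2, c1=5, c2=0)
macro 2: S0 reads c1=5 → after 1×micro: 1; S1 reads c0=2 → after 1×micro: 5; S2 reads c2=0 → after 1×micro: 0 ⇒ (c0=1, c1=5, c2=0)
macro 3: S0 reads c1=5 → after 1×micro: 1; S1 reads c0=1 → after 1×micro: -2; S2 reads c2=0 → after 1×micro: 0 ⇒ (c0=1, c1=-2, c2=0)

S0 state at macro-step 3 = 1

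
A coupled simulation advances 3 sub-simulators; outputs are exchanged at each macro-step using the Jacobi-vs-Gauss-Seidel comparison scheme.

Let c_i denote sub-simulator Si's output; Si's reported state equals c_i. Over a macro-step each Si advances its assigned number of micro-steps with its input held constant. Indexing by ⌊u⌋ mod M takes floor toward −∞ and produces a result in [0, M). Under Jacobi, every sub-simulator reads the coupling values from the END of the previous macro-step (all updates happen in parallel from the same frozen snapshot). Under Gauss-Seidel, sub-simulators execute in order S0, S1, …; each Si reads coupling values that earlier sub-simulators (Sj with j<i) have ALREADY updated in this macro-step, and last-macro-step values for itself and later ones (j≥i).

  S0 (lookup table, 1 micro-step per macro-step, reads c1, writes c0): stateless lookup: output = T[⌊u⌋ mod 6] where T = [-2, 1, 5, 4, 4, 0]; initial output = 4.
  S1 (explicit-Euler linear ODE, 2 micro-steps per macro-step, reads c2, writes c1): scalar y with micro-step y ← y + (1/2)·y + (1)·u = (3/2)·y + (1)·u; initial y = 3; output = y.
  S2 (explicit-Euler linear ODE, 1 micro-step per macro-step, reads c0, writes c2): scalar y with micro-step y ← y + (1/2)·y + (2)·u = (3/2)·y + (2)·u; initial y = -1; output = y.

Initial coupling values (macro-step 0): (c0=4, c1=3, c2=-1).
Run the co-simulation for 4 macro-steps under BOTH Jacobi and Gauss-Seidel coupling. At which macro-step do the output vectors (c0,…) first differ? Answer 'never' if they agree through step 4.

[Jacobi] macro 1: S0 reads c1=3 → after 1×micro: 4; S1 reads c2=-1 → after 2×micro: 17/4; S2 reads c0=4 → after 1×micro: 13/2 ⇒ (c0=4, c1=17/4, c2=13/2)
[Jacobi] macro 2: S0 reads c1=17/4 → after 1×micro: 4; S1 reads c2=13/2 → after 2×micro: 413/16; S2 reads c0=4 → after 1×micro: 71/4 ⇒ (c0=4, c1=413/16, c2=71/4)
[Jacobi] macro 3: S0 reads c1=413/16 → after 1×micro: 1; S1 reads c2=71/4 → after 2×micro: 6557/64; S2 reads c0=4 → after 1×micro: 277/8 ⇒ (c0=1, c1=6557/64, c2=277/8)
[Jacobi] macro 4: S0 reads c1=6557/64 → after 1×micro: -2; S1 reads c2=277/8 → after 2×micro: 81173/256; S2 reads c0=1 → after 1×micro: 863/16 ⇒ (c0=-2, c1=81173/256, c2=863/16)
[Gauss-Seidel] macro 1: S0 reads c1=3 → after 1×micro: 4; S1 reads c2=-1 → after 2×micro: 17/4; S2 reads c0=4 → after 1×micro: 13/2 ⇒ (c0=4, c1=17/4, c2=13/2)
[Gauss-Seidel] macro 2: S0 reads c1=17/4 → after 1×micro: 4; S1 reads c2=13/2 → after 2×micro: 413/16; S2 reads c0=4 → after 1×micro: 71/4 ⇒ (c0=4, c1=413/16, c2=71/4)
[Gauss-Seidel] macro 3: S0 reads c1=413/16 → after 1×micro: 1; S1 reads c2=71/4 → after 2×micro: 6557/64; S2 reads c0=1 → after 1×micro: 229/8 ⇒ (c0=1, c1=6557/64, c2=229/8)
[Gauss-Seidel] macro 4: S0 reads c1=6557/64 → after 1×micro: -2; S1 reads c2=229/8 → after 2×micro: 77333/256; S2 reads c0=-2 → after 1×micro: 623/16 ⇒ (c0=-2, c1=77333/256, c2=623/16)

first divergence at macro-step: 3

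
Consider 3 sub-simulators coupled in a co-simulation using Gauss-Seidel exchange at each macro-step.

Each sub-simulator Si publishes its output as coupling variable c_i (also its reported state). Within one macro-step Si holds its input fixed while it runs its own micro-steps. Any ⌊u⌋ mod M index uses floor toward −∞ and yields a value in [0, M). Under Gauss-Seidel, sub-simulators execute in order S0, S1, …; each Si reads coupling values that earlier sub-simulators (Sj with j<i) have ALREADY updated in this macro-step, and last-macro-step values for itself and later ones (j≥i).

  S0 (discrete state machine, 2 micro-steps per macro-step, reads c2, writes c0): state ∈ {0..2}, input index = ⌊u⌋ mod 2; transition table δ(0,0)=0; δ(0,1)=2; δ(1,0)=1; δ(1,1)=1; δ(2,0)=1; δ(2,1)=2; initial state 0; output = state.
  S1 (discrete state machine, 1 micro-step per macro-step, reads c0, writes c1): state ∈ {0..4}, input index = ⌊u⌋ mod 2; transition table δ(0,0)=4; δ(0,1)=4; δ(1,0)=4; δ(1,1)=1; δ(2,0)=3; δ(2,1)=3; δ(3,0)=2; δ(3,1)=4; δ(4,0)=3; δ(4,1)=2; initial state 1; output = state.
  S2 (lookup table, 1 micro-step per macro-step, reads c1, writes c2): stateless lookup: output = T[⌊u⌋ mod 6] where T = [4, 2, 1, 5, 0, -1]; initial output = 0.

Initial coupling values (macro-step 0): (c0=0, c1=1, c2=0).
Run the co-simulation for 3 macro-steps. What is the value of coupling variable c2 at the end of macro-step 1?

c2 at macro-step 1 = 0

macro 1: S0 reads c2=0 → after 2×micro: 0; S1 reads c0=0 → after 1×micro: 4; S2 reads c1=4 → after 1×micro: 0 ⇒ (c0=0, c1=4, c2=0)
macro 2: S0 reads c2=0 → after 2×micro: 0; S1 reads c0=0 → after 1×micro: 3; S2 reads c1=3 → after 1×micro: 5 ⇒ (c0=0, c1=3, c2=5)
macro 3: S0 reads c2=5 → after 2×micro: 2; S1 reads c0=2 → after 1×micro: 2; S2 reads c1=2 → after 1×micro: 1 ⇒ (c0=2, c1=2, c2=1)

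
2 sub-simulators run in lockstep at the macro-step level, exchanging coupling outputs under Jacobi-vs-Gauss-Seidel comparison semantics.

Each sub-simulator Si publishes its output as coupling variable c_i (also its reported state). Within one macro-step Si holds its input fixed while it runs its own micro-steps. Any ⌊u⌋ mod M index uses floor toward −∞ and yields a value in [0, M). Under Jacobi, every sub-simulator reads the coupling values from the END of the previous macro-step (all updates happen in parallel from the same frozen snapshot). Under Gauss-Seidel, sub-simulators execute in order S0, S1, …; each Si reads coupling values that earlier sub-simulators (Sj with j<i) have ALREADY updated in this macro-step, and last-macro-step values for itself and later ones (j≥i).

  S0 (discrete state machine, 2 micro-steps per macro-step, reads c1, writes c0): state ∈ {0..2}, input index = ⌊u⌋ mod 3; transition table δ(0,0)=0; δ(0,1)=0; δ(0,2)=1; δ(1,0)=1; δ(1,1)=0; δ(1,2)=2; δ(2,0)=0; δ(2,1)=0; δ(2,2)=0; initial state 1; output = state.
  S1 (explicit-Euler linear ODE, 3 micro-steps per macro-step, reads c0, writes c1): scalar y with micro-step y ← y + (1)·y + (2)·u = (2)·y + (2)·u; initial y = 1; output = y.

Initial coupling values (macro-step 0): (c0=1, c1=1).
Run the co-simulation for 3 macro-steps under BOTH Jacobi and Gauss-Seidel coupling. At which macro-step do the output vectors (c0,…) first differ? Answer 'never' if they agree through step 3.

first divergence at macro-step: 1

[Jacobi] macro 1: S0 reads c1=1 → after 2×micro: 0; S1 reads c0=1 → after 3×micro: 22 ⇒ (c0=0, c1=22)
[Jacobi] macro 2: S0 reads c1=22 → after 2×micro: 0; S1 reads c0=0 → after 3×micro: 176 ⇒ (c0=0, c1=176)
[Jacobi] macro 3: S0 reads c1=176 → after 2×micro: 2; S1 reads c0=0 → after 3×micro: 1408 ⇒ (c0=2, c1=1408)
[Gauss-Seidel] macro 1: S0 reads c1=1 → after 2×micro: 0; S1 reads c0=0 → after 3×micro: 8 ⇒ (c0=0, c1=8)
[Gauss-Seidel] macro 2: S0 reads c1=8 → after 2×micro: 2; S1 reads c0=2 → after 3×micro: 92 ⇒ (c0=2, c1=92)
[Gauss-Seidel] macro 3: S0 reads c1=92 → after 2×micro: 1; S1 reads c0=1 → after 3×micro: 750 ⇒ (c0=1, c1=750)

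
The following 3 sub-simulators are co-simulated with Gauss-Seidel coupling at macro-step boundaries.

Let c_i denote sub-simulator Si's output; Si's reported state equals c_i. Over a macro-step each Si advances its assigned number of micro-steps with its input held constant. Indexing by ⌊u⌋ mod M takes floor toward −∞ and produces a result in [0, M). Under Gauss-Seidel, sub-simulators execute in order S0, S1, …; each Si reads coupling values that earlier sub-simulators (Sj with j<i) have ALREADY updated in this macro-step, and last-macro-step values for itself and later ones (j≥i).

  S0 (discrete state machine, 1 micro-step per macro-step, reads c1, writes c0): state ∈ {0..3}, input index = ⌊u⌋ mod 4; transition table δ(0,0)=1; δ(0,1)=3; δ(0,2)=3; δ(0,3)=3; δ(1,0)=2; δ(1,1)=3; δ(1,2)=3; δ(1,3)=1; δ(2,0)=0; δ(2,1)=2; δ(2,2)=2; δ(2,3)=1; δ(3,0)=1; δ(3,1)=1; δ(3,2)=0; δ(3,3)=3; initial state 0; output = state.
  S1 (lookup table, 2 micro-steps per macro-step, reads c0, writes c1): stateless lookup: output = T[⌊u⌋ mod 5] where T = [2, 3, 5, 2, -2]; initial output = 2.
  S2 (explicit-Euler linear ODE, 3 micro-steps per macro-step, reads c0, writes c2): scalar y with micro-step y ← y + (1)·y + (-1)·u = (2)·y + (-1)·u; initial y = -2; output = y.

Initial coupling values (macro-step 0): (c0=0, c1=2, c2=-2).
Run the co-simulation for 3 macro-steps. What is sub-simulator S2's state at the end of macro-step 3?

S2 state at macro-step 3 = -2389

macro 1: S0 reads c1=2 → after 1×micro: 3; S1 reads c0=3 → after 2×micro: 2; S2 reads c0=3 → after 3×micro: -37 ⇒ (c0=3, c1=2, c2=-37)
macro 2: S0 reads c1=2 → after 1×micro: 0; S1 reads c0=0 → after 2×micro: 2; S2 reads c0=0 → after 3×micro: -296 ⇒ (c0=0, c1=2, c2=-296)
macro 3: S0 reads c1=2 → after 1×micro: 3; S1 reads c0=3 → after 2×micro: 2; S2 reads c0=3 → after 3×micro: -2389 ⇒ (c0=3, c1=2, c2=-2389)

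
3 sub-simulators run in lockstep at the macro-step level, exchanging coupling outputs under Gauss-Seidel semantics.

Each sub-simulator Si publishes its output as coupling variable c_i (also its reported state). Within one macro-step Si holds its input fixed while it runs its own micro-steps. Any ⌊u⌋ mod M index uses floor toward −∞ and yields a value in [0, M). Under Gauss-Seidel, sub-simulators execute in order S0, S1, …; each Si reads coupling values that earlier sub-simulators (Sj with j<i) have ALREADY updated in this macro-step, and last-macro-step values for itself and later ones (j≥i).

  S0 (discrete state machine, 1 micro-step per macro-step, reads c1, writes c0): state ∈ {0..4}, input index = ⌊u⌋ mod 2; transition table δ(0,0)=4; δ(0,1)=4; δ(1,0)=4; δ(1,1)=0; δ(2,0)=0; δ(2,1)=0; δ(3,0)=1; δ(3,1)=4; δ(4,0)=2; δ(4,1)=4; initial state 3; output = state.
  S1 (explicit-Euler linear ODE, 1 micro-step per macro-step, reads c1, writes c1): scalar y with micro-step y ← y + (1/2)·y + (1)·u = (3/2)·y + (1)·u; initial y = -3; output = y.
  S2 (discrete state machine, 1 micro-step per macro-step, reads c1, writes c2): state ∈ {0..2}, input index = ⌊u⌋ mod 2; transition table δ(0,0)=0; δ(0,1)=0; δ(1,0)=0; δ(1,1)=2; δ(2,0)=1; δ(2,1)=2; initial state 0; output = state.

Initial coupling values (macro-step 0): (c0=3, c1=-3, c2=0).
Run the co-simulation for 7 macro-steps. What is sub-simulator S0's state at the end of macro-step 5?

macro 1: S0 reads c1=-3 → after 1×micro: 4; S1 reads c1=-3 → after 1×micro: -15/2; S2 reads c1=-15/2 → after 1×micro: 0 ⇒ (c0=4, c1=-15/2, c2=0)
macro 2: S0 reads c1=-15/2 → after 1×micro: 2; S1 reads c1=-15/2 → after 1×micro: -75/4; S2 reads c1=-75/4 → after 1×micro: 0 ⇒ (c0=2, c1=-75/4, c2=0)
macro 3: S0 reads c1=-75/4 → after 1×micro: 0; S1 reads c1=-75/4 → after 1×micro: -375/8; S2 reads c1=-375/8 → after 1×micro: 0 ⇒ (c0=0, c1=-375/8, c2=0)
macro 4: S0 reads c1=-375/8 → after 1×micro: 4; S1 reads c1=-375/8 → after 1×micro: -1875/16; S2 reads c1=-1875/16 → after 1×micro: 0 ⇒ (c0=4, c1=-1875/16, c2=0)
macro 5: S0 reads c1=-1875/16 → after 1×micro: 2; S1 reads c1=-1875/16 → after 1×micro: -9375/32; S2 reads c1=-9375/32 → after 1×micro: 0 ⇒ (c0=2, c1=-9375/32, c2=0)
macro 6: S0 reads c1=-9375/32 → after 1×micro: 0; S1 reads c1=-9375/32 → after 1×micro: -46875/64; S2 reads c1=-46875/64 → after 1×micro: 0 ⇒ (c0=0, c1=-46875/64, c2=0)
macro 7: S0 reads c1=-46875/64 → after 1×micro: 4; S1 reads c1=-46875/64 → after 1×micro: -234375/128; S2 reads c1=-234375/128 → after 1×micro: 0 ⇒ (c0=4, c1=-234375/128, c2=0)

S0 state at macro-step 5 = 2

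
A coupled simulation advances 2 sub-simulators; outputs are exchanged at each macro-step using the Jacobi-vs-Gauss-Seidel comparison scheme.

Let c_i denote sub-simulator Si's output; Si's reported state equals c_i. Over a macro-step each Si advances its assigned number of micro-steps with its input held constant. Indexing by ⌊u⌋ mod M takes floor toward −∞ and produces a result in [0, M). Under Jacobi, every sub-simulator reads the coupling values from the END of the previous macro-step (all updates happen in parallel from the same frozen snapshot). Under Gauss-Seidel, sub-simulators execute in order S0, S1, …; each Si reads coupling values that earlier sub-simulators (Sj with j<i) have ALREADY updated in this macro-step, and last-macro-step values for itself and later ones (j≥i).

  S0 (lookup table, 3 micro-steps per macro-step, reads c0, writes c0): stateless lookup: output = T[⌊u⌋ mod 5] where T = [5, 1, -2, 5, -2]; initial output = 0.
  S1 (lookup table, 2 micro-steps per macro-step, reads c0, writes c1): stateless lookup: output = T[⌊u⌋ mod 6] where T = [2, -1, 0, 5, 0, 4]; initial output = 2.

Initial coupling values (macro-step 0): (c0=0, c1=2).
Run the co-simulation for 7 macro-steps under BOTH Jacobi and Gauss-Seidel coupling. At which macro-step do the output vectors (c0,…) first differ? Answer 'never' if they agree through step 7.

first divergence at macro-step: 1

[Jacobi] macro 1: S0 reads c0=0 → after 3×micro: 5; S1 reads c0=0 → after 2×micro: 2 ⇒ (c0=5, c1=2)
[Jacobi] macro 2: S0 reads c0=5 → after 3×micro: 5; S1 reads c0=5 → after 2×micro: 4 ⇒ (c0=5, c1=4)
[Jacobi] macro 3: S0 reads c0=5 → after 3×micro: 5; S1 reads c0=5 → after 2×micro: 4 ⇒ (c0=5, c1=4)
[Jacobi] macro 4: S0 reads c0=5 → after 3×micro: 5; S1 reads c0=5 → after 2×micro: 4 ⇒ (c0=5, c1=4)
[Jacobi] macro 5: S0 reads c0=5 → after 3×micro: 5; S1 reads c0=5 → after 2×micro: 4 ⇒ (c0=5, c1=4)
[Jacobi] macro 6: S0 reads c0=5 → after 3×micro: 5; S1 reads c0=5 → after 2×micro: 4 ⇒ (c0=5, c1=4)
[Jacobi] macro 7: S0 reads c0=5 → after 3×micro: 5; S1 reads c0=5 → after 2×micro: 4 ⇒ (c0=5, c1=4)
[Gauss-Seidel] macro 1: S0 reads c0=0 → after 3×micro: 5; S1 reads c0=5 → after 2×micro: 4 ⇒ (c0=5, c1=4)
[Gauss-Seidel] macro 2: S0 reads c0=5 → after 3×micro: 5; S1 reads c0=5 → after 2×micro: 4 ⇒ (c0=5, c1=4)
[Gauss-Seidel] macro 3: S0 reads c0=5 → after 3×micro: 5; S1 reads c0=5 → after 2×micro: 4 ⇒ (c0=5, c1=4)
[Gauss-Seidel] macro 4: S0 reads c0=5 → after 3×micro: 5; S1 reads c0=5 → after 2×micro: 4 ⇒ (c0=5, c1=4)
[Gauss-Seidel] macro 5: S0 reads c0=5 → after 3×micro: 5; S1 reads c0=5 → after 2×micro: 4 ⇒ (c0=5, c1=4)
[Gauss-Seidel] macro 6: S0 reads c0=5 → after 3×micro: 5; S1 reads c0=5 → after 2×micro: 4 ⇒ (c0=5, c1=4)
[Gauss-Seidel] macro 7: S0 reads c0=5 → after 3×micro: 5; S1 reads c0=5 → after 2×micro: 4 ⇒ (c0=5, c1=4)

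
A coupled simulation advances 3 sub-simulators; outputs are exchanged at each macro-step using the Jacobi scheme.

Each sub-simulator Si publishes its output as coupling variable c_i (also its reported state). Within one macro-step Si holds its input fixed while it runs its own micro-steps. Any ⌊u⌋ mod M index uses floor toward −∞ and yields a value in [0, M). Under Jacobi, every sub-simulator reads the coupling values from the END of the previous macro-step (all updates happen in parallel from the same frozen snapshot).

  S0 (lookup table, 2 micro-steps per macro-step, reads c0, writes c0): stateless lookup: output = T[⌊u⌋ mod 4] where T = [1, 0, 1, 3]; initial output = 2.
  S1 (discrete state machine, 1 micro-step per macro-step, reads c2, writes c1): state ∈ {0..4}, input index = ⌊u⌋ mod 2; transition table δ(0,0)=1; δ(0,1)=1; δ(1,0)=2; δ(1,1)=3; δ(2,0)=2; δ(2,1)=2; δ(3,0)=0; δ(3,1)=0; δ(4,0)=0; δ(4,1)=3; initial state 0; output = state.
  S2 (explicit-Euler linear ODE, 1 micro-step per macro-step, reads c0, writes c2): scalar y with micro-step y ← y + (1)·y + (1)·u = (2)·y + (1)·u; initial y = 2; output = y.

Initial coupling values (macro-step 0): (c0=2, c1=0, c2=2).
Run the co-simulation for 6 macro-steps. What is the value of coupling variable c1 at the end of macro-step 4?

macro 1: S0 reads c0=2 → after 2×micro: 1; S1 reads c2=2 → after 1×micro: 1; S2 reads c0=2 → after 1×micro: 6 ⇒ (c0=1, c1=1, c2=6)
macro 2: S0 reads c0=1 → after 2×micro: 0; S1 reads c2=6 → after 1×micro: 2; S2 reads c0=1 → after 1×micro: 13 ⇒ (c0=0, c1=2, c2=13)
macro 3: S0 reads c0=0 → after 2×micro: 1; S1 reads c2=13 → after 1×micro: 2; S2 reads c0=0 → after 1×micro: 26 ⇒ (c0=1, c1=2, c2=26)
macro 4: S0 reads c0=1 → after 2×micro: 0; S1 reads c2=26 → after 1×micro: 2; S2 reads c0=1 → after 1×micro: 53 ⇒ (c0=0, c1=2, c2=53)
macro 5: S0 reads c0=0 → after 2×micro: 1; S1 reads c2=53 → after 1×micro: 2; S2 reads c0=0 → after 1×micro: 106 ⇒ (c0=1, c1=2, c2=106)
macro 6: S0 reads c0=1 → after 2×micro: 0; S1 reads c2=106 → after 1×micro: 2; S2 reads c0=1 → after 1×micro: 213 ⇒ (c0=0, c1=2, c2=213)

c1 at macro-step 4 = 2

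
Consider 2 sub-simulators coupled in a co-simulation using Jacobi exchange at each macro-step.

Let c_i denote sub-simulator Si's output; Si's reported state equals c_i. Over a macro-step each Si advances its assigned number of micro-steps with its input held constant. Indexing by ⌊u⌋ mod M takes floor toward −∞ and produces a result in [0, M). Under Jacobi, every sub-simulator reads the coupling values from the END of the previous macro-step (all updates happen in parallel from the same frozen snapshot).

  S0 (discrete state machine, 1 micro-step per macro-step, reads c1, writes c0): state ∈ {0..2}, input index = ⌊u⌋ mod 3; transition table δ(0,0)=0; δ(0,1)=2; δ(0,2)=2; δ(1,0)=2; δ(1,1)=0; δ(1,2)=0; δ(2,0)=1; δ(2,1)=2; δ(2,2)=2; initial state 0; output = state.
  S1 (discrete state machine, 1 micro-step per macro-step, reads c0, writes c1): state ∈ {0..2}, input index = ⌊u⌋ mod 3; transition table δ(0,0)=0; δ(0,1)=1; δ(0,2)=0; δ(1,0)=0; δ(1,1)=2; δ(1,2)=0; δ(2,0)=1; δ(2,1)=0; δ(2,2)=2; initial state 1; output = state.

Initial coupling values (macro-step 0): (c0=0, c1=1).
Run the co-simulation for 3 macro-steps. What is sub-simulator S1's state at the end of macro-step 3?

S1 state at macro-step 3 = 1

macro 1: S0 reads c1=1 → after 1×micro: 2; S1 reads c0=0 → after 1×micro: 0 ⇒ (c0=2, c1=0)
macro 2: S0 reads c1=0 → after 1×micro: 1; S1 reads c0=2 → after 1×micro: 0 ⇒ (c0=1, c1=0)
macro 3: S0 reads c1=0 → after 1×micro: 2; S1 reads c0=1 → after 1×micro: 1 ⇒ (c0=2, c1=1)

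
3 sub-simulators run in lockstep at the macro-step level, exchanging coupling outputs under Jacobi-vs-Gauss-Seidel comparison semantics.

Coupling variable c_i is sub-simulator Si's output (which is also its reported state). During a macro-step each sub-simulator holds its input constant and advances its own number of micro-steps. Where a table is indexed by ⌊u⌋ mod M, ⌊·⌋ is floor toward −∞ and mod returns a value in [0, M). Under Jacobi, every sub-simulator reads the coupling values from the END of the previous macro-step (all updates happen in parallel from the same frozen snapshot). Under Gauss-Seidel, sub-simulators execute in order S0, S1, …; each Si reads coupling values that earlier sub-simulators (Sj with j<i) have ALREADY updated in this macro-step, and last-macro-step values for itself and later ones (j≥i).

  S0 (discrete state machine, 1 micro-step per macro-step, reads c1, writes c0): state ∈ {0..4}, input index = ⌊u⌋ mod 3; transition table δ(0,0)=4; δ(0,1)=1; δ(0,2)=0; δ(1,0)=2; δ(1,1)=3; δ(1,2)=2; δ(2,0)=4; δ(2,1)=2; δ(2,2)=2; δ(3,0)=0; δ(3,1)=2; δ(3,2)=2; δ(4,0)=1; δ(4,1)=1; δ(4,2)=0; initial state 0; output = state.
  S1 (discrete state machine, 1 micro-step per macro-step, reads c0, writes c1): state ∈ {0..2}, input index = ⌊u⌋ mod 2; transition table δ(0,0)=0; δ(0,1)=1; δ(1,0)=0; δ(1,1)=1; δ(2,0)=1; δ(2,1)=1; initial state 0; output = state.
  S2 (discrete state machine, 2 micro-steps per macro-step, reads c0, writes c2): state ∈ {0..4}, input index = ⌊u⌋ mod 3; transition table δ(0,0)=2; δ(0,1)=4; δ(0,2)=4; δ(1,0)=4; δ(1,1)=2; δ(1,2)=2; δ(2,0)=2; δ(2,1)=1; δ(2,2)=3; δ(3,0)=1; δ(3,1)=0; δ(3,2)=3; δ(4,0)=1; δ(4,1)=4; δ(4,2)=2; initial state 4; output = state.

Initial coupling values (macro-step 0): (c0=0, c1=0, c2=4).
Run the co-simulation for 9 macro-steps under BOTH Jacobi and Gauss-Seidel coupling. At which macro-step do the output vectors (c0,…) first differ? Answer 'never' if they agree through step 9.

[Jacobi] macro 1: S0 reads c1=0 → after 1×micro: 4; S1 reads c0=0 → after 1×micro: 0; S2 reads c0=0 → after 2×micro: 4 ⇒ (c0=4, c1=0, c2=4)
[Jacobi] macro 2: S0 reads c1=0 → after 1×micro: 1; S1 reads c0=4 → after 1×micro: 0; S2 reads c0=4 → after 2×micro: 4 ⇒ (c0=1, c1=0, c2=4)
[Jacobi] macro 3: S0 reads c1=0 → after 1×micro: 2; S1 reads c0=1 → after 1×micro: 1; S2 reads c0=1 → after 2×micro: 4 ⇒ (c0=2, c1=1, c2=4)
[Jacobi] macro 4: S0 reads c1=1 → after 1×micro: 2; S1 reads c0=2 → after 1×micro: 0; S2 reads c0=2 → after 2×micro: 3 ⇒ (c0=2, c1=0, c2=3)
[Jacobi] macro 5: S0 reads c1=0 → after 1×micro: 4; S1 reads c0=2 → after 1×micro: 0; S2 reads c0=2 → after 2×micro: 3 ⇒ (c0=4, c1=0, c2=3)
[Jacobi] macro 6: S0 reads c1=0 → after 1×micro: 1; S1 reads c0=4 → after 1×micro: 0; S2 reads c0=4 → after 2×micro: 4 ⇒ (c0=1, c1=0, c2=4)
[Jacobi] macro 7: S0 reads c1=0 → after 1×micro: 2; S1 reads c0=1 → after 1×micro: 1; S2 reads c0=1 → after 2×micro: 4 ⇒ (c0=2, c1=1, c2=4)
[Jacobi] macro 8: S0 reads c1=1 → after 1×micro: 2; S1 reads c0=2 → after 1×micro: 0; S2 reads c0=2 → after 2×micro: 3 ⇒ (c0=2, c1=0, c2=3)
[Jacobi] macro 9: S0 reads c1=0 → after 1×micro: 4; S1 reads c0=2 → after 1×micro: 0; S2 reads c0=2 → after 2×micro: 3 ⇒ (c0=4, c1=0, c2=3)
[Gauss-Seidel] macro 1: S0 reads c1=0 → after 1×micro: 4; S1 reads c0=4 → after 1×micro: 0; S2 reads c0=4 → after 2×micro: 4 ⇒ (c0=4, c1=0, c2=4)
[Gauss-Seidel] macro 2: S0 reads c1=0 → after 1×micro: 1; S1 reads c0=1 → after 1×micro: 1; S2 reads c0=1 → after 2×micro: 4 ⇒ (c0=1, c1=1, c2=4)
[Gauss-Seidel] macro 3: S0 reads c1=1 → after 1×micro: 3; S1 reads c0=3 → after 1×micro: 1; S2 reads c0=3 → after 2×micro: 4 ⇒ (c0=3, c1=1, c2=4)
[Gauss-Seidel] macro 4: S0 reads c1=1 → after 1×micro: 2; S1 reads c0=2 → after 1×micro: 0; S2 reads c0=2 → after 2×micro: 3 ⇒ (c0=2, c1=0, c2=3)
[Gauss-Seidel] macro 5: S0 reads c1=0 → after 1×micro: 4; S1 reads c0=4 → after 1×micro: 0; S2 reads c0=4 → after 2×micro: 4 ⇒ (c0=4, c1=0, c2=4)
[Gauss-Seidel] macro 6: S0 reads c1=0 → after 1×micro: 1; S1 reads c0=1 → after 1×micro: 1; S2 reads c0=1 → after 2×micro: 4 ⇒ (c0=1, c1=1, c2=4)
[Gauss-Seidel] macro 7: S0 reads c1=1 → after 1×micro: 3; S1 reads c0=3 → after 1×micro: 1; S2 reads c0=3 → after 2×micro: 4 ⇒ (c0=3, c1=1, c2=4)
[Gauss-Seidel] macro 8: S0 reads c1=1 → after 1×micro: 2; S1 reads c0=2 → after 1×micro: 0; S2 reads c0=2 → after 2×micro: 3 ⇒ (c0=2, c1=0, c2=3)
[Gauss-Seidel] macro 9: S0 reads c1=0 → after 1×micro: 4; S1 reads c0=4 → after 1×micro: 0; S2 reads c0=4 → after 2×micro: 4 ⇒ (c0=4, c1=0, c2=4)

first divergence at macro-step: 2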